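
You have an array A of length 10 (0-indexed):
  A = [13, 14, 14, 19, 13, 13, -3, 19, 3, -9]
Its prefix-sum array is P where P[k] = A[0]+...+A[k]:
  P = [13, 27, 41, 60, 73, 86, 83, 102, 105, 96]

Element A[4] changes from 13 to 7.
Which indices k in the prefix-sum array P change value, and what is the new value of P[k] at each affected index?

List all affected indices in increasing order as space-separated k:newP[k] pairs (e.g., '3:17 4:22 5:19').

P[k] = A[0] + ... + A[k]
P[k] includes A[4] iff k >= 4
Affected indices: 4, 5, ..., 9; delta = -6
  P[4]: 73 + -6 = 67
  P[5]: 86 + -6 = 80
  P[6]: 83 + -6 = 77
  P[7]: 102 + -6 = 96
  P[8]: 105 + -6 = 99
  P[9]: 96 + -6 = 90

Answer: 4:67 5:80 6:77 7:96 8:99 9:90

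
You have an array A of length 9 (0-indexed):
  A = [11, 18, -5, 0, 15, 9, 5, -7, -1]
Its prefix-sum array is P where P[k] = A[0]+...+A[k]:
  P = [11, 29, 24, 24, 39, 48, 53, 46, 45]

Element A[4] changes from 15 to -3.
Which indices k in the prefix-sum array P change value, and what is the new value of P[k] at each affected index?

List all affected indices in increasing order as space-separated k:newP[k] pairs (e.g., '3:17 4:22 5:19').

P[k] = A[0] + ... + A[k]
P[k] includes A[4] iff k >= 4
Affected indices: 4, 5, ..., 8; delta = -18
  P[4]: 39 + -18 = 21
  P[5]: 48 + -18 = 30
  P[6]: 53 + -18 = 35
  P[7]: 46 + -18 = 28
  P[8]: 45 + -18 = 27

Answer: 4:21 5:30 6:35 7:28 8:27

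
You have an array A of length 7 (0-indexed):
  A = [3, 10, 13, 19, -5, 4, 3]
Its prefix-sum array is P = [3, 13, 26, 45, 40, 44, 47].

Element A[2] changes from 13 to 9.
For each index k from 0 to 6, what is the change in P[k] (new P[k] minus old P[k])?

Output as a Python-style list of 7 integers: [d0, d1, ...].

Element change: A[2] 13 -> 9, delta = -4
For k < 2: P[k] unchanged, delta_P[k] = 0
For k >= 2: P[k] shifts by exactly -4
Delta array: [0, 0, -4, -4, -4, -4, -4]

Answer: [0, 0, -4, -4, -4, -4, -4]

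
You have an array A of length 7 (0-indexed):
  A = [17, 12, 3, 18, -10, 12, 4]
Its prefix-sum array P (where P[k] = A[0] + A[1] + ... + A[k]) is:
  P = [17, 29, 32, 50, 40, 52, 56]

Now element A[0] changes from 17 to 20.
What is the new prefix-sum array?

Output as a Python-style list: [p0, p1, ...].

Answer: [20, 32, 35, 53, 43, 55, 59]

Derivation:
Change: A[0] 17 -> 20, delta = 3
P[k] for k < 0: unchanged (A[0] not included)
P[k] for k >= 0: shift by delta = 3
  P[0] = 17 + 3 = 20
  P[1] = 29 + 3 = 32
  P[2] = 32 + 3 = 35
  P[3] = 50 + 3 = 53
  P[4] = 40 + 3 = 43
  P[5] = 52 + 3 = 55
  P[6] = 56 + 3 = 59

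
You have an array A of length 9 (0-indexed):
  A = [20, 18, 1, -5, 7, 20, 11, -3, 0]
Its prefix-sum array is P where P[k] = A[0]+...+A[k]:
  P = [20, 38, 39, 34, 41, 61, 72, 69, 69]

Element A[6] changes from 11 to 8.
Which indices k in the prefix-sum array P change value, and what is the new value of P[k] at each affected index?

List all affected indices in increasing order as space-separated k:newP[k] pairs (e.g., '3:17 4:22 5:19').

Answer: 6:69 7:66 8:66

Derivation:
P[k] = A[0] + ... + A[k]
P[k] includes A[6] iff k >= 6
Affected indices: 6, 7, ..., 8; delta = -3
  P[6]: 72 + -3 = 69
  P[7]: 69 + -3 = 66
  P[8]: 69 + -3 = 66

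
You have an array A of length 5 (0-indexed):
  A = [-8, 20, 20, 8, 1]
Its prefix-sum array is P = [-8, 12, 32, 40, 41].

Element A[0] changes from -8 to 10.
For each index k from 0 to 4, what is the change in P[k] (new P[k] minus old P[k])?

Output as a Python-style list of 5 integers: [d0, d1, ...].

Answer: [18, 18, 18, 18, 18]

Derivation:
Element change: A[0] -8 -> 10, delta = 18
For k < 0: P[k] unchanged, delta_P[k] = 0
For k >= 0: P[k] shifts by exactly 18
Delta array: [18, 18, 18, 18, 18]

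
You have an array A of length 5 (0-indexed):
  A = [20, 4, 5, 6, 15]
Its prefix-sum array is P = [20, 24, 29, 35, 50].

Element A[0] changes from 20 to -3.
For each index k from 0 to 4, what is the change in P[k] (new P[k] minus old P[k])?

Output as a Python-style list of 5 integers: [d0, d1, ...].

Element change: A[0] 20 -> -3, delta = -23
For k < 0: P[k] unchanged, delta_P[k] = 0
For k >= 0: P[k] shifts by exactly -23
Delta array: [-23, -23, -23, -23, -23]

Answer: [-23, -23, -23, -23, -23]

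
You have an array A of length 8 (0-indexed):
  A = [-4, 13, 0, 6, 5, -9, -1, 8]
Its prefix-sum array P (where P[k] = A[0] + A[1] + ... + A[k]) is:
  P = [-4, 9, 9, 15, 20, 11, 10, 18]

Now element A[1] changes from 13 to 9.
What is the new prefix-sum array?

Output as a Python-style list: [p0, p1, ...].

Change: A[1] 13 -> 9, delta = -4
P[k] for k < 1: unchanged (A[1] not included)
P[k] for k >= 1: shift by delta = -4
  P[0] = -4 + 0 = -4
  P[1] = 9 + -4 = 5
  P[2] = 9 + -4 = 5
  P[3] = 15 + -4 = 11
  P[4] = 20 + -4 = 16
  P[5] = 11 + -4 = 7
  P[6] = 10 + -4 = 6
  P[7] = 18 + -4 = 14

Answer: [-4, 5, 5, 11, 16, 7, 6, 14]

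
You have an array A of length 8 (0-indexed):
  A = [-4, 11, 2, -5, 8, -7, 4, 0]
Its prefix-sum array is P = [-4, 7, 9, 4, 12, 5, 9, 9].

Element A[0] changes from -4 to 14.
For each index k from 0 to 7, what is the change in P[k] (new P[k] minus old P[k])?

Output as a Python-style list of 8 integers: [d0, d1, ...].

Element change: A[0] -4 -> 14, delta = 18
For k < 0: P[k] unchanged, delta_P[k] = 0
For k >= 0: P[k] shifts by exactly 18
Delta array: [18, 18, 18, 18, 18, 18, 18, 18]

Answer: [18, 18, 18, 18, 18, 18, 18, 18]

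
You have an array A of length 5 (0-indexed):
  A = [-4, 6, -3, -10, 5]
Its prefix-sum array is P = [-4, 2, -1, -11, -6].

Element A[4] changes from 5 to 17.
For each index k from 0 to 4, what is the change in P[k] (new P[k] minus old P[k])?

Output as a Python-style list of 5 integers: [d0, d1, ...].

Element change: A[4] 5 -> 17, delta = 12
For k < 4: P[k] unchanged, delta_P[k] = 0
For k >= 4: P[k] shifts by exactly 12
Delta array: [0, 0, 0, 0, 12]

Answer: [0, 0, 0, 0, 12]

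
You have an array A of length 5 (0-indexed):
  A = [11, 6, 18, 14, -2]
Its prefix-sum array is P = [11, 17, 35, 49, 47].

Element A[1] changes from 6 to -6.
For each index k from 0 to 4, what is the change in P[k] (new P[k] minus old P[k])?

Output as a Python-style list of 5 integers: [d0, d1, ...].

Answer: [0, -12, -12, -12, -12]

Derivation:
Element change: A[1] 6 -> -6, delta = -12
For k < 1: P[k] unchanged, delta_P[k] = 0
For k >= 1: P[k] shifts by exactly -12
Delta array: [0, -12, -12, -12, -12]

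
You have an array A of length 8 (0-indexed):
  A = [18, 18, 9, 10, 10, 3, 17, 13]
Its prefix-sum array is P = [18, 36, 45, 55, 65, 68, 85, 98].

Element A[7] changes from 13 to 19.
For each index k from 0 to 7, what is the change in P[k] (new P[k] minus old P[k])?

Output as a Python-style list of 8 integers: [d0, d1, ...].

Answer: [0, 0, 0, 0, 0, 0, 0, 6]

Derivation:
Element change: A[7] 13 -> 19, delta = 6
For k < 7: P[k] unchanged, delta_P[k] = 0
For k >= 7: P[k] shifts by exactly 6
Delta array: [0, 0, 0, 0, 0, 0, 0, 6]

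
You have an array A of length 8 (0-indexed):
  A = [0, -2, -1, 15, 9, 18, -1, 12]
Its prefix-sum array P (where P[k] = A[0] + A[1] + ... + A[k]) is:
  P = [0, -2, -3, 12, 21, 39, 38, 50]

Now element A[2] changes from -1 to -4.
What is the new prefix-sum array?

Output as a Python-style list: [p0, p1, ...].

Change: A[2] -1 -> -4, delta = -3
P[k] for k < 2: unchanged (A[2] not included)
P[k] for k >= 2: shift by delta = -3
  P[0] = 0 + 0 = 0
  P[1] = -2 + 0 = -2
  P[2] = -3 + -3 = -6
  P[3] = 12 + -3 = 9
  P[4] = 21 + -3 = 18
  P[5] = 39 + -3 = 36
  P[6] = 38 + -3 = 35
  P[7] = 50 + -3 = 47

Answer: [0, -2, -6, 9, 18, 36, 35, 47]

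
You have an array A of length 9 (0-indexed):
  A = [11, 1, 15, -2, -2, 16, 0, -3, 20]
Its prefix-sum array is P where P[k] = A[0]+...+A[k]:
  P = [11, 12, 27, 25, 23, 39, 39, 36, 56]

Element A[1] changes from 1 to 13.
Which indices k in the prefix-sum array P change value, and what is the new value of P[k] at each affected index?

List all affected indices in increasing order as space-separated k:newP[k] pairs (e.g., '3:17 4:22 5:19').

Answer: 1:24 2:39 3:37 4:35 5:51 6:51 7:48 8:68

Derivation:
P[k] = A[0] + ... + A[k]
P[k] includes A[1] iff k >= 1
Affected indices: 1, 2, ..., 8; delta = 12
  P[1]: 12 + 12 = 24
  P[2]: 27 + 12 = 39
  P[3]: 25 + 12 = 37
  P[4]: 23 + 12 = 35
  P[5]: 39 + 12 = 51
  P[6]: 39 + 12 = 51
  P[7]: 36 + 12 = 48
  P[8]: 56 + 12 = 68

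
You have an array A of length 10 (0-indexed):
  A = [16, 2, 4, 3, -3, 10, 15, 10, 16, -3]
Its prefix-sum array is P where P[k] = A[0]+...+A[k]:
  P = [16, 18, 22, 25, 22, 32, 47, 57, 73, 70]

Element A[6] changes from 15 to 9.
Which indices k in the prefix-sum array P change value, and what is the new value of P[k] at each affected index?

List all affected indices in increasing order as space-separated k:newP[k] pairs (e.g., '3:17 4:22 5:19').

Answer: 6:41 7:51 8:67 9:64

Derivation:
P[k] = A[0] + ... + A[k]
P[k] includes A[6] iff k >= 6
Affected indices: 6, 7, ..., 9; delta = -6
  P[6]: 47 + -6 = 41
  P[7]: 57 + -6 = 51
  P[8]: 73 + -6 = 67
  P[9]: 70 + -6 = 64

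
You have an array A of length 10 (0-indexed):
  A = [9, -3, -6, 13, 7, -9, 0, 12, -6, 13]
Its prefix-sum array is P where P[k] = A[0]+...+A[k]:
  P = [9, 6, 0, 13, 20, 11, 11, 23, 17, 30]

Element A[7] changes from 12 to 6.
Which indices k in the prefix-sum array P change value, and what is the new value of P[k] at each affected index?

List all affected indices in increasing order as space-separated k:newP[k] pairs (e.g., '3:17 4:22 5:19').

P[k] = A[0] + ... + A[k]
P[k] includes A[7] iff k >= 7
Affected indices: 7, 8, ..., 9; delta = -6
  P[7]: 23 + -6 = 17
  P[8]: 17 + -6 = 11
  P[9]: 30 + -6 = 24

Answer: 7:17 8:11 9:24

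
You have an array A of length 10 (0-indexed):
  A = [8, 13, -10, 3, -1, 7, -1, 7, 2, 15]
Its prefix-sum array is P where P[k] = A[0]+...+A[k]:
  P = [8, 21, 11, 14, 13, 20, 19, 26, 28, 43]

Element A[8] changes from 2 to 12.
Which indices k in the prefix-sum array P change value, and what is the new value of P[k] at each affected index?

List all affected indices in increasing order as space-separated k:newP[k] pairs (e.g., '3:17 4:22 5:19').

Answer: 8:38 9:53

Derivation:
P[k] = A[0] + ... + A[k]
P[k] includes A[8] iff k >= 8
Affected indices: 8, 9, ..., 9; delta = 10
  P[8]: 28 + 10 = 38
  P[9]: 43 + 10 = 53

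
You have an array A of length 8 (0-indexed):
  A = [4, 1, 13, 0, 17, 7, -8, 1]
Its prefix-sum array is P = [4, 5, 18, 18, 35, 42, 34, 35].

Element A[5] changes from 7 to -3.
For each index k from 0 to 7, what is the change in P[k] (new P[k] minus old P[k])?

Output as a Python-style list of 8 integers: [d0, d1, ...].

Answer: [0, 0, 0, 0, 0, -10, -10, -10]

Derivation:
Element change: A[5] 7 -> -3, delta = -10
For k < 5: P[k] unchanged, delta_P[k] = 0
For k >= 5: P[k] shifts by exactly -10
Delta array: [0, 0, 0, 0, 0, -10, -10, -10]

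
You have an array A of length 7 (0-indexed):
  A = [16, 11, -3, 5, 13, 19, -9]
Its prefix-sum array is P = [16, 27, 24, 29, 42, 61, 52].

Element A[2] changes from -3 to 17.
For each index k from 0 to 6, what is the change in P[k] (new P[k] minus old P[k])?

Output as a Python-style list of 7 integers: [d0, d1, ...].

Element change: A[2] -3 -> 17, delta = 20
For k < 2: P[k] unchanged, delta_P[k] = 0
For k >= 2: P[k] shifts by exactly 20
Delta array: [0, 0, 20, 20, 20, 20, 20]

Answer: [0, 0, 20, 20, 20, 20, 20]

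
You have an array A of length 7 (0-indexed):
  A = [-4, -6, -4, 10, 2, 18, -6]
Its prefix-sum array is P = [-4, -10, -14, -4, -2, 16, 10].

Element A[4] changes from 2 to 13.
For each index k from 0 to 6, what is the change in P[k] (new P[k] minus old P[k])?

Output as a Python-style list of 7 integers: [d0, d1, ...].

Element change: A[4] 2 -> 13, delta = 11
For k < 4: P[k] unchanged, delta_P[k] = 0
For k >= 4: P[k] shifts by exactly 11
Delta array: [0, 0, 0, 0, 11, 11, 11]

Answer: [0, 0, 0, 0, 11, 11, 11]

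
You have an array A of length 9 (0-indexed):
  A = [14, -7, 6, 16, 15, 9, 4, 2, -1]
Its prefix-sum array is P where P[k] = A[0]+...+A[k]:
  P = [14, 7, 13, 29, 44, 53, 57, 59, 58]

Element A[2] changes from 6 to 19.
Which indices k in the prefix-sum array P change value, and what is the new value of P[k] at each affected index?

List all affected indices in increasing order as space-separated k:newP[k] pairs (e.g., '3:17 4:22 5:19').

P[k] = A[0] + ... + A[k]
P[k] includes A[2] iff k >= 2
Affected indices: 2, 3, ..., 8; delta = 13
  P[2]: 13 + 13 = 26
  P[3]: 29 + 13 = 42
  P[4]: 44 + 13 = 57
  P[5]: 53 + 13 = 66
  P[6]: 57 + 13 = 70
  P[7]: 59 + 13 = 72
  P[8]: 58 + 13 = 71

Answer: 2:26 3:42 4:57 5:66 6:70 7:72 8:71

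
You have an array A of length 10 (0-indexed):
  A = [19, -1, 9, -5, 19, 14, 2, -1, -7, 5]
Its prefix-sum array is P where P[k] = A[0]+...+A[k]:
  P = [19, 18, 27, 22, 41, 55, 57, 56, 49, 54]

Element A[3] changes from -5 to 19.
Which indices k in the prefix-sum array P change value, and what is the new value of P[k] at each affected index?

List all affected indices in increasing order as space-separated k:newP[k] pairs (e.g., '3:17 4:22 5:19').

P[k] = A[0] + ... + A[k]
P[k] includes A[3] iff k >= 3
Affected indices: 3, 4, ..., 9; delta = 24
  P[3]: 22 + 24 = 46
  P[4]: 41 + 24 = 65
  P[5]: 55 + 24 = 79
  P[6]: 57 + 24 = 81
  P[7]: 56 + 24 = 80
  P[8]: 49 + 24 = 73
  P[9]: 54 + 24 = 78

Answer: 3:46 4:65 5:79 6:81 7:80 8:73 9:78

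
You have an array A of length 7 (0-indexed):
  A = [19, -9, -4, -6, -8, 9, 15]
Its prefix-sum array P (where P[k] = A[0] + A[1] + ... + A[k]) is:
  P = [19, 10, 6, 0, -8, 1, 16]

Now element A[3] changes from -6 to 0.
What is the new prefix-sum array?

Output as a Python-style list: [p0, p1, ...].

Answer: [19, 10, 6, 6, -2, 7, 22]

Derivation:
Change: A[3] -6 -> 0, delta = 6
P[k] for k < 3: unchanged (A[3] not included)
P[k] for k >= 3: shift by delta = 6
  P[0] = 19 + 0 = 19
  P[1] = 10 + 0 = 10
  P[2] = 6 + 0 = 6
  P[3] = 0 + 6 = 6
  P[4] = -8 + 6 = -2
  P[5] = 1 + 6 = 7
  P[6] = 16 + 6 = 22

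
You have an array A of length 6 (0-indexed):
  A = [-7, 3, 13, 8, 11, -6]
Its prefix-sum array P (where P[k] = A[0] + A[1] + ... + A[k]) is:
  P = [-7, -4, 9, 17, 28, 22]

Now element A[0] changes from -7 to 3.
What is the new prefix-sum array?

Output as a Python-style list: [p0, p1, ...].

Change: A[0] -7 -> 3, delta = 10
P[k] for k < 0: unchanged (A[0] not included)
P[k] for k >= 0: shift by delta = 10
  P[0] = -7 + 10 = 3
  P[1] = -4 + 10 = 6
  P[2] = 9 + 10 = 19
  P[3] = 17 + 10 = 27
  P[4] = 28 + 10 = 38
  P[5] = 22 + 10 = 32

Answer: [3, 6, 19, 27, 38, 32]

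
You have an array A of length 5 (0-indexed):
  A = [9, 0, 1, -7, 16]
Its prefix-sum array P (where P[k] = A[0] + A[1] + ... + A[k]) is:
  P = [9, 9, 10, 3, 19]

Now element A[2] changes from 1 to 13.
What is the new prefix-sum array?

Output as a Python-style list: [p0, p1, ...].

Change: A[2] 1 -> 13, delta = 12
P[k] for k < 2: unchanged (A[2] not included)
P[k] for k >= 2: shift by delta = 12
  P[0] = 9 + 0 = 9
  P[1] = 9 + 0 = 9
  P[2] = 10 + 12 = 22
  P[3] = 3 + 12 = 15
  P[4] = 19 + 12 = 31

Answer: [9, 9, 22, 15, 31]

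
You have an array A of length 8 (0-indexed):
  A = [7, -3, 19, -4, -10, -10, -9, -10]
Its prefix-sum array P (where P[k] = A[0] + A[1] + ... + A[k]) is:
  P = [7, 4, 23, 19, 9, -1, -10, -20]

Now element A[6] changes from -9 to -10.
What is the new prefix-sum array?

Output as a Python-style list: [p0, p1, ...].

Change: A[6] -9 -> -10, delta = -1
P[k] for k < 6: unchanged (A[6] not included)
P[k] for k >= 6: shift by delta = -1
  P[0] = 7 + 0 = 7
  P[1] = 4 + 0 = 4
  P[2] = 23 + 0 = 23
  P[3] = 19 + 0 = 19
  P[4] = 9 + 0 = 9
  P[5] = -1 + 0 = -1
  P[6] = -10 + -1 = -11
  P[7] = -20 + -1 = -21

Answer: [7, 4, 23, 19, 9, -1, -11, -21]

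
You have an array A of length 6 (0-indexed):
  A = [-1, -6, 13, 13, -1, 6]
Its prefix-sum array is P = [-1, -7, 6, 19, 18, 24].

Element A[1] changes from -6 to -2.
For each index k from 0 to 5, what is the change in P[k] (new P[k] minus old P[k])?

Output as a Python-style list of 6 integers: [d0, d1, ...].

Element change: A[1] -6 -> -2, delta = 4
For k < 1: P[k] unchanged, delta_P[k] = 0
For k >= 1: P[k] shifts by exactly 4
Delta array: [0, 4, 4, 4, 4, 4]

Answer: [0, 4, 4, 4, 4, 4]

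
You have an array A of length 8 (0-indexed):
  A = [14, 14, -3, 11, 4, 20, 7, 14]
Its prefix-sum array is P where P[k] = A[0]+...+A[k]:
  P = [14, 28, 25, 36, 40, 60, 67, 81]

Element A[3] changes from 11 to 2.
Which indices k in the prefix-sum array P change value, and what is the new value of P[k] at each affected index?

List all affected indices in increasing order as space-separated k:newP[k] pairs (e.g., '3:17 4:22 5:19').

P[k] = A[0] + ... + A[k]
P[k] includes A[3] iff k >= 3
Affected indices: 3, 4, ..., 7; delta = -9
  P[3]: 36 + -9 = 27
  P[4]: 40 + -9 = 31
  P[5]: 60 + -9 = 51
  P[6]: 67 + -9 = 58
  P[7]: 81 + -9 = 72

Answer: 3:27 4:31 5:51 6:58 7:72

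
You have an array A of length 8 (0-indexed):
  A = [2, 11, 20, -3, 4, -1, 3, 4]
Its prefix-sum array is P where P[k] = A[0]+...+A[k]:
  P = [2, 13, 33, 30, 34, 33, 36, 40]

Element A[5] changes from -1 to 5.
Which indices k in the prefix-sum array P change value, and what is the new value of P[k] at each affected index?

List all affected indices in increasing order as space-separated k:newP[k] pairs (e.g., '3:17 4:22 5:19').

Answer: 5:39 6:42 7:46

Derivation:
P[k] = A[0] + ... + A[k]
P[k] includes A[5] iff k >= 5
Affected indices: 5, 6, ..., 7; delta = 6
  P[5]: 33 + 6 = 39
  P[6]: 36 + 6 = 42
  P[7]: 40 + 6 = 46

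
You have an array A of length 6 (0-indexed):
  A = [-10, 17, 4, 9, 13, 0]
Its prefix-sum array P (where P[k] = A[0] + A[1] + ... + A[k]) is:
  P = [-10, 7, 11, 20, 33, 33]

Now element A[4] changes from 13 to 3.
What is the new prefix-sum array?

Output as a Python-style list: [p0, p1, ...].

Change: A[4] 13 -> 3, delta = -10
P[k] for k < 4: unchanged (A[4] not included)
P[k] for k >= 4: shift by delta = -10
  P[0] = -10 + 0 = -10
  P[1] = 7 + 0 = 7
  P[2] = 11 + 0 = 11
  P[3] = 20 + 0 = 20
  P[4] = 33 + -10 = 23
  P[5] = 33 + -10 = 23

Answer: [-10, 7, 11, 20, 23, 23]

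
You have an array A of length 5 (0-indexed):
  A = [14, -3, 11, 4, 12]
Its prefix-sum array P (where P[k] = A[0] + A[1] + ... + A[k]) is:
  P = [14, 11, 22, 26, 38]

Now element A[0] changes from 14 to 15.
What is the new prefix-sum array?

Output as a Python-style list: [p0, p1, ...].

Answer: [15, 12, 23, 27, 39]

Derivation:
Change: A[0] 14 -> 15, delta = 1
P[k] for k < 0: unchanged (A[0] not included)
P[k] for k >= 0: shift by delta = 1
  P[0] = 14 + 1 = 15
  P[1] = 11 + 1 = 12
  P[2] = 22 + 1 = 23
  P[3] = 26 + 1 = 27
  P[4] = 38 + 1 = 39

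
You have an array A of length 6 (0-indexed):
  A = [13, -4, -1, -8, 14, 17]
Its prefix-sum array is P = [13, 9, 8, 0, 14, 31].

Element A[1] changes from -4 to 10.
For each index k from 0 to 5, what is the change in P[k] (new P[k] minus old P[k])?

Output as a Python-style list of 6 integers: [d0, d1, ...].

Element change: A[1] -4 -> 10, delta = 14
For k < 1: P[k] unchanged, delta_P[k] = 0
For k >= 1: P[k] shifts by exactly 14
Delta array: [0, 14, 14, 14, 14, 14]

Answer: [0, 14, 14, 14, 14, 14]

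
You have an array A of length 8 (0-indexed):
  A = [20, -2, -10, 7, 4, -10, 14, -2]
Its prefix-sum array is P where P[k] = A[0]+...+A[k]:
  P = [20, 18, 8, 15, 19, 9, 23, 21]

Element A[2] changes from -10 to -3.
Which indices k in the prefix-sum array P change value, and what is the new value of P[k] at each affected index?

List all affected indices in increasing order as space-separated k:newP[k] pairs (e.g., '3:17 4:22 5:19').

Answer: 2:15 3:22 4:26 5:16 6:30 7:28

Derivation:
P[k] = A[0] + ... + A[k]
P[k] includes A[2] iff k >= 2
Affected indices: 2, 3, ..., 7; delta = 7
  P[2]: 8 + 7 = 15
  P[3]: 15 + 7 = 22
  P[4]: 19 + 7 = 26
  P[5]: 9 + 7 = 16
  P[6]: 23 + 7 = 30
  P[7]: 21 + 7 = 28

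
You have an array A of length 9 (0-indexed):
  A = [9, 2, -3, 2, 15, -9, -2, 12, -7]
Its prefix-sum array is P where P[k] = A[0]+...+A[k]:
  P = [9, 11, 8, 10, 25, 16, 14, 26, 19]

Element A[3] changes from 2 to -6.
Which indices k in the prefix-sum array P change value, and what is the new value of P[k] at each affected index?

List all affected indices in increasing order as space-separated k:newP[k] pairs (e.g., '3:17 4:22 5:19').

P[k] = A[0] + ... + A[k]
P[k] includes A[3] iff k >= 3
Affected indices: 3, 4, ..., 8; delta = -8
  P[3]: 10 + -8 = 2
  P[4]: 25 + -8 = 17
  P[5]: 16 + -8 = 8
  P[6]: 14 + -8 = 6
  P[7]: 26 + -8 = 18
  P[8]: 19 + -8 = 11

Answer: 3:2 4:17 5:8 6:6 7:18 8:11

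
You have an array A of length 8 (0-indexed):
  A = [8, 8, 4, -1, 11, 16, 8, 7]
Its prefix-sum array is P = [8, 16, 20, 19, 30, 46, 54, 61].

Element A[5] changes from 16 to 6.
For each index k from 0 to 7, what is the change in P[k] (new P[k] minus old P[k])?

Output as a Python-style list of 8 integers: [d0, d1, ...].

Answer: [0, 0, 0, 0, 0, -10, -10, -10]

Derivation:
Element change: A[5] 16 -> 6, delta = -10
For k < 5: P[k] unchanged, delta_P[k] = 0
For k >= 5: P[k] shifts by exactly -10
Delta array: [0, 0, 0, 0, 0, -10, -10, -10]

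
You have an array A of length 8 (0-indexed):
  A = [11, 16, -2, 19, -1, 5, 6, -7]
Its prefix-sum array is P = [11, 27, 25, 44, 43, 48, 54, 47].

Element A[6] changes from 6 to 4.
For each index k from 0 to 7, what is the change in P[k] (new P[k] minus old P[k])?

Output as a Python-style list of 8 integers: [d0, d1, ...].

Element change: A[6] 6 -> 4, delta = -2
For k < 6: P[k] unchanged, delta_P[k] = 0
For k >= 6: P[k] shifts by exactly -2
Delta array: [0, 0, 0, 0, 0, 0, -2, -2]

Answer: [0, 0, 0, 0, 0, 0, -2, -2]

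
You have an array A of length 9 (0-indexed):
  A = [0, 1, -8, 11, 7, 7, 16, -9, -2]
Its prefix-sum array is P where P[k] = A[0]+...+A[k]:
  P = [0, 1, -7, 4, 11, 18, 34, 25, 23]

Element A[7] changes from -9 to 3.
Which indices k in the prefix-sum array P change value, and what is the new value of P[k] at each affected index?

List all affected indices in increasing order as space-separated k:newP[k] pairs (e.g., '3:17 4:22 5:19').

Answer: 7:37 8:35

Derivation:
P[k] = A[0] + ... + A[k]
P[k] includes A[7] iff k >= 7
Affected indices: 7, 8, ..., 8; delta = 12
  P[7]: 25 + 12 = 37
  P[8]: 23 + 12 = 35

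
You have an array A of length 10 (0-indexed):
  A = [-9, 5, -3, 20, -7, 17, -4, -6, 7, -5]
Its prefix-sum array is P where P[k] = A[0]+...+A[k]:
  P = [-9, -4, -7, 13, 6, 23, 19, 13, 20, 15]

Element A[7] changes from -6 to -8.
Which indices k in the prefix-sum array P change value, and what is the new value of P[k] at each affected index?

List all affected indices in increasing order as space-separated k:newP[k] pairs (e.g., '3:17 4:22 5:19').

Answer: 7:11 8:18 9:13

Derivation:
P[k] = A[0] + ... + A[k]
P[k] includes A[7] iff k >= 7
Affected indices: 7, 8, ..., 9; delta = -2
  P[7]: 13 + -2 = 11
  P[8]: 20 + -2 = 18
  P[9]: 15 + -2 = 13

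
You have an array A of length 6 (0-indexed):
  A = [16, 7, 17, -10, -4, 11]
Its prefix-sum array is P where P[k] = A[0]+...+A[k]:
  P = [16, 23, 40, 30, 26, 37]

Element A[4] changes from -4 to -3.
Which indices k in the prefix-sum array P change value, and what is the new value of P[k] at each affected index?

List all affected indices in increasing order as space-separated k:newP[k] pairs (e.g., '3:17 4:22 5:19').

P[k] = A[0] + ... + A[k]
P[k] includes A[4] iff k >= 4
Affected indices: 4, 5, ..., 5; delta = 1
  P[4]: 26 + 1 = 27
  P[5]: 37 + 1 = 38

Answer: 4:27 5:38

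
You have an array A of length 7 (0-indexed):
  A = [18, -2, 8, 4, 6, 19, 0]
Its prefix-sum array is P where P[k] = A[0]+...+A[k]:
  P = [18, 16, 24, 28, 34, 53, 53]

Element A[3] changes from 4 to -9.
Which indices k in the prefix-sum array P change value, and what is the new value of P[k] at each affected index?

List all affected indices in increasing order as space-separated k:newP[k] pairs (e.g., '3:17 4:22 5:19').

Answer: 3:15 4:21 5:40 6:40

Derivation:
P[k] = A[0] + ... + A[k]
P[k] includes A[3] iff k >= 3
Affected indices: 3, 4, ..., 6; delta = -13
  P[3]: 28 + -13 = 15
  P[4]: 34 + -13 = 21
  P[5]: 53 + -13 = 40
  P[6]: 53 + -13 = 40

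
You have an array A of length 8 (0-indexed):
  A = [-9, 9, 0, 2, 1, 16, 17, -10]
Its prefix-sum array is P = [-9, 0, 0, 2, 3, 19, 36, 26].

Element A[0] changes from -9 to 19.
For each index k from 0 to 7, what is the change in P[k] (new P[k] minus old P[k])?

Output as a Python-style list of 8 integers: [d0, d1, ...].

Element change: A[0] -9 -> 19, delta = 28
For k < 0: P[k] unchanged, delta_P[k] = 0
For k >= 0: P[k] shifts by exactly 28
Delta array: [28, 28, 28, 28, 28, 28, 28, 28]

Answer: [28, 28, 28, 28, 28, 28, 28, 28]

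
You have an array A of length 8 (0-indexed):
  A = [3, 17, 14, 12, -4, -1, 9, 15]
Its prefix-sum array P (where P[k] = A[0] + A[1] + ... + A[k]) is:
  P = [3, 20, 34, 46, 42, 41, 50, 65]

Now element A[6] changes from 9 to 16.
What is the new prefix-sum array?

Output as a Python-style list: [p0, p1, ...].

Answer: [3, 20, 34, 46, 42, 41, 57, 72]

Derivation:
Change: A[6] 9 -> 16, delta = 7
P[k] for k < 6: unchanged (A[6] not included)
P[k] for k >= 6: shift by delta = 7
  P[0] = 3 + 0 = 3
  P[1] = 20 + 0 = 20
  P[2] = 34 + 0 = 34
  P[3] = 46 + 0 = 46
  P[4] = 42 + 0 = 42
  P[5] = 41 + 0 = 41
  P[6] = 50 + 7 = 57
  P[7] = 65 + 7 = 72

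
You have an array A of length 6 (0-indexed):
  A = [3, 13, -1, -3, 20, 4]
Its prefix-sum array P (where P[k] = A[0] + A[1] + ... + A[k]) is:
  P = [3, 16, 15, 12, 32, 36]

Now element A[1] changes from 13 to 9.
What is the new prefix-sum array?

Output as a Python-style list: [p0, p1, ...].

Answer: [3, 12, 11, 8, 28, 32]

Derivation:
Change: A[1] 13 -> 9, delta = -4
P[k] for k < 1: unchanged (A[1] not included)
P[k] for k >= 1: shift by delta = -4
  P[0] = 3 + 0 = 3
  P[1] = 16 + -4 = 12
  P[2] = 15 + -4 = 11
  P[3] = 12 + -4 = 8
  P[4] = 32 + -4 = 28
  P[5] = 36 + -4 = 32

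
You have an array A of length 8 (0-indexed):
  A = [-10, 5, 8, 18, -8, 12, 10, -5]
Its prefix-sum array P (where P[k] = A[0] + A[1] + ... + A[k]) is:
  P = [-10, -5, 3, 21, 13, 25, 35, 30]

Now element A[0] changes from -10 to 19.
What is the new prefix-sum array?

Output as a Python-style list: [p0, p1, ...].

Answer: [19, 24, 32, 50, 42, 54, 64, 59]

Derivation:
Change: A[0] -10 -> 19, delta = 29
P[k] for k < 0: unchanged (A[0] not included)
P[k] for k >= 0: shift by delta = 29
  P[0] = -10 + 29 = 19
  P[1] = -5 + 29 = 24
  P[2] = 3 + 29 = 32
  P[3] = 21 + 29 = 50
  P[4] = 13 + 29 = 42
  P[5] = 25 + 29 = 54
  P[6] = 35 + 29 = 64
  P[7] = 30 + 29 = 59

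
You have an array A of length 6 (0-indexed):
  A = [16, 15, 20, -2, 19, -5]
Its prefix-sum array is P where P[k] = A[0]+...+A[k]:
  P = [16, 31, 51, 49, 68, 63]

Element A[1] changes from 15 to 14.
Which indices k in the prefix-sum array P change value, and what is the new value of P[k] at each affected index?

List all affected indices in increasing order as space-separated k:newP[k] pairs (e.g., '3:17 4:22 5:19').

Answer: 1:30 2:50 3:48 4:67 5:62

Derivation:
P[k] = A[0] + ... + A[k]
P[k] includes A[1] iff k >= 1
Affected indices: 1, 2, ..., 5; delta = -1
  P[1]: 31 + -1 = 30
  P[2]: 51 + -1 = 50
  P[3]: 49 + -1 = 48
  P[4]: 68 + -1 = 67
  P[5]: 63 + -1 = 62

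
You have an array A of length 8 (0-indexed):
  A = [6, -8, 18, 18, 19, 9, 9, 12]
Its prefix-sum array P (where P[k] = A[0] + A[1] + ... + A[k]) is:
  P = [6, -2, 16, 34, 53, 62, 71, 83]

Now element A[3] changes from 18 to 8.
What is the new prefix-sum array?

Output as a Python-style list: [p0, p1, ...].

Change: A[3] 18 -> 8, delta = -10
P[k] for k < 3: unchanged (A[3] not included)
P[k] for k >= 3: shift by delta = -10
  P[0] = 6 + 0 = 6
  P[1] = -2 + 0 = -2
  P[2] = 16 + 0 = 16
  P[3] = 34 + -10 = 24
  P[4] = 53 + -10 = 43
  P[5] = 62 + -10 = 52
  P[6] = 71 + -10 = 61
  P[7] = 83 + -10 = 73

Answer: [6, -2, 16, 24, 43, 52, 61, 73]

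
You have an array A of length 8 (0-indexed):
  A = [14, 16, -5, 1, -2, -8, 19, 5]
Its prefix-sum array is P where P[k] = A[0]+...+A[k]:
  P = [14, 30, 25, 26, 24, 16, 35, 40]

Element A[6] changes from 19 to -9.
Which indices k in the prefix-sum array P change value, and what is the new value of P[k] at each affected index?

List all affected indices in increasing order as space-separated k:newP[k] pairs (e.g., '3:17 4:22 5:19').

P[k] = A[0] + ... + A[k]
P[k] includes A[6] iff k >= 6
Affected indices: 6, 7, ..., 7; delta = -28
  P[6]: 35 + -28 = 7
  P[7]: 40 + -28 = 12

Answer: 6:7 7:12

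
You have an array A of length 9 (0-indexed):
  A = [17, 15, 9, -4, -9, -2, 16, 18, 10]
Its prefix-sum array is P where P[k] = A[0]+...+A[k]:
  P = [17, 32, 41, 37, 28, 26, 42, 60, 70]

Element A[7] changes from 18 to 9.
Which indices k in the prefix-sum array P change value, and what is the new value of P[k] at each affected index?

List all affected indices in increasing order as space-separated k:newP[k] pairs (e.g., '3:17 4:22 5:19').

P[k] = A[0] + ... + A[k]
P[k] includes A[7] iff k >= 7
Affected indices: 7, 8, ..., 8; delta = -9
  P[7]: 60 + -9 = 51
  P[8]: 70 + -9 = 61

Answer: 7:51 8:61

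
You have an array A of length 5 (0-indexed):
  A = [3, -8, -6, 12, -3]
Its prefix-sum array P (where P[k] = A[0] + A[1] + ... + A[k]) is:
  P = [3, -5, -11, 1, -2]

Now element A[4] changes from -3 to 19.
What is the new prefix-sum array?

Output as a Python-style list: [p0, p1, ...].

Change: A[4] -3 -> 19, delta = 22
P[k] for k < 4: unchanged (A[4] not included)
P[k] for k >= 4: shift by delta = 22
  P[0] = 3 + 0 = 3
  P[1] = -5 + 0 = -5
  P[2] = -11 + 0 = -11
  P[3] = 1 + 0 = 1
  P[4] = -2 + 22 = 20

Answer: [3, -5, -11, 1, 20]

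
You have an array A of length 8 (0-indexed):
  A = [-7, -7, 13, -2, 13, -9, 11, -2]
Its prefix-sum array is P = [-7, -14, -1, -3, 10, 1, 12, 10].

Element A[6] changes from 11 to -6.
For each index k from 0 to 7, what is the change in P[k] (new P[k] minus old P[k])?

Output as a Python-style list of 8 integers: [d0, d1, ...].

Element change: A[6] 11 -> -6, delta = -17
For k < 6: P[k] unchanged, delta_P[k] = 0
For k >= 6: P[k] shifts by exactly -17
Delta array: [0, 0, 0, 0, 0, 0, -17, -17]

Answer: [0, 0, 0, 0, 0, 0, -17, -17]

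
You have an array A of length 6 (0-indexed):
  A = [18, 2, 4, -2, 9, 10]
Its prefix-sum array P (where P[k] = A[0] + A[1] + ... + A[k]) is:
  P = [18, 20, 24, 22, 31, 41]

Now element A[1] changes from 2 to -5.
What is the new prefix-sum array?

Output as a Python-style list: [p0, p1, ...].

Change: A[1] 2 -> -5, delta = -7
P[k] for k < 1: unchanged (A[1] not included)
P[k] for k >= 1: shift by delta = -7
  P[0] = 18 + 0 = 18
  P[1] = 20 + -7 = 13
  P[2] = 24 + -7 = 17
  P[3] = 22 + -7 = 15
  P[4] = 31 + -7 = 24
  P[5] = 41 + -7 = 34

Answer: [18, 13, 17, 15, 24, 34]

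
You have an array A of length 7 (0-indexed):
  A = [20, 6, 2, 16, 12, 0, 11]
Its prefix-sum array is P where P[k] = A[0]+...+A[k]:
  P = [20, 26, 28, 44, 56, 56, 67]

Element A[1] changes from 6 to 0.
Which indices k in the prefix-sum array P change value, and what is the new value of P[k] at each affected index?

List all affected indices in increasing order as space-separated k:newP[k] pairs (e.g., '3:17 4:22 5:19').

P[k] = A[0] + ... + A[k]
P[k] includes A[1] iff k >= 1
Affected indices: 1, 2, ..., 6; delta = -6
  P[1]: 26 + -6 = 20
  P[2]: 28 + -6 = 22
  P[3]: 44 + -6 = 38
  P[4]: 56 + -6 = 50
  P[5]: 56 + -6 = 50
  P[6]: 67 + -6 = 61

Answer: 1:20 2:22 3:38 4:50 5:50 6:61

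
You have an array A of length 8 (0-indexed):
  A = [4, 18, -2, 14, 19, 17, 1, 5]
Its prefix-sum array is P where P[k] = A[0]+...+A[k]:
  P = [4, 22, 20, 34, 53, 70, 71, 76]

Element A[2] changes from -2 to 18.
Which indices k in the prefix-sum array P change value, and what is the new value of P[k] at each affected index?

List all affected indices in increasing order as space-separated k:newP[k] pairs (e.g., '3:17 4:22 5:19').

Answer: 2:40 3:54 4:73 5:90 6:91 7:96

Derivation:
P[k] = A[0] + ... + A[k]
P[k] includes A[2] iff k >= 2
Affected indices: 2, 3, ..., 7; delta = 20
  P[2]: 20 + 20 = 40
  P[3]: 34 + 20 = 54
  P[4]: 53 + 20 = 73
  P[5]: 70 + 20 = 90
  P[6]: 71 + 20 = 91
  P[7]: 76 + 20 = 96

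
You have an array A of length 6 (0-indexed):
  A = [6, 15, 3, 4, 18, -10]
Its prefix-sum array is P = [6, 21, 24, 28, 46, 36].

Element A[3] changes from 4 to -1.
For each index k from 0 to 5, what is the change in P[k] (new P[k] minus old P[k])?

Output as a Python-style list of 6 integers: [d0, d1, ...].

Element change: A[3] 4 -> -1, delta = -5
For k < 3: P[k] unchanged, delta_P[k] = 0
For k >= 3: P[k] shifts by exactly -5
Delta array: [0, 0, 0, -5, -5, -5]

Answer: [0, 0, 0, -5, -5, -5]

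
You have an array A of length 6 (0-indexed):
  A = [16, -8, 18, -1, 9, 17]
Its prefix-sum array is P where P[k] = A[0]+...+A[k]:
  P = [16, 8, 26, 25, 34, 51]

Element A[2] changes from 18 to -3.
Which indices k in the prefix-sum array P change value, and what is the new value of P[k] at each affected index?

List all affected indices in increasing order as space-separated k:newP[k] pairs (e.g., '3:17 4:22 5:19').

Answer: 2:5 3:4 4:13 5:30

Derivation:
P[k] = A[0] + ... + A[k]
P[k] includes A[2] iff k >= 2
Affected indices: 2, 3, ..., 5; delta = -21
  P[2]: 26 + -21 = 5
  P[3]: 25 + -21 = 4
  P[4]: 34 + -21 = 13
  P[5]: 51 + -21 = 30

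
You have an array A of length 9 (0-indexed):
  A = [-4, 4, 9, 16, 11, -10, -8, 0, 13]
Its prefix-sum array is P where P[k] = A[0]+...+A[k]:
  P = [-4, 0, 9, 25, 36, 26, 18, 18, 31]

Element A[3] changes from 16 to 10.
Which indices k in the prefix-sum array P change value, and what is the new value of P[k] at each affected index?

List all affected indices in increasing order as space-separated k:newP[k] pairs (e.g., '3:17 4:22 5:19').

P[k] = A[0] + ... + A[k]
P[k] includes A[3] iff k >= 3
Affected indices: 3, 4, ..., 8; delta = -6
  P[3]: 25 + -6 = 19
  P[4]: 36 + -6 = 30
  P[5]: 26 + -6 = 20
  P[6]: 18 + -6 = 12
  P[7]: 18 + -6 = 12
  P[8]: 31 + -6 = 25

Answer: 3:19 4:30 5:20 6:12 7:12 8:25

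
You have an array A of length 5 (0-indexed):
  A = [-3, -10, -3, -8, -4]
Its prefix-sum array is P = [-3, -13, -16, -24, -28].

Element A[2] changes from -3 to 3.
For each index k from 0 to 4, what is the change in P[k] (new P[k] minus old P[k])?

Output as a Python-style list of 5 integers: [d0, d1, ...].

Element change: A[2] -3 -> 3, delta = 6
For k < 2: P[k] unchanged, delta_P[k] = 0
For k >= 2: P[k] shifts by exactly 6
Delta array: [0, 0, 6, 6, 6]

Answer: [0, 0, 6, 6, 6]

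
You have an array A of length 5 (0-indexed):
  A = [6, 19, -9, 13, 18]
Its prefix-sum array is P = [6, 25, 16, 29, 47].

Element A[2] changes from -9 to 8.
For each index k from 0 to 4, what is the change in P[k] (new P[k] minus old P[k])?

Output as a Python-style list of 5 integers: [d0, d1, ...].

Answer: [0, 0, 17, 17, 17]

Derivation:
Element change: A[2] -9 -> 8, delta = 17
For k < 2: P[k] unchanged, delta_P[k] = 0
For k >= 2: P[k] shifts by exactly 17
Delta array: [0, 0, 17, 17, 17]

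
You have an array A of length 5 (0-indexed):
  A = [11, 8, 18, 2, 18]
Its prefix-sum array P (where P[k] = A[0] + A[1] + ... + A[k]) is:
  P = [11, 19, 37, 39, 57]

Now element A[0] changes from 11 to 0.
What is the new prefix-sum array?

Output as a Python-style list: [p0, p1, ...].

Answer: [0, 8, 26, 28, 46]

Derivation:
Change: A[0] 11 -> 0, delta = -11
P[k] for k < 0: unchanged (A[0] not included)
P[k] for k >= 0: shift by delta = -11
  P[0] = 11 + -11 = 0
  P[1] = 19 + -11 = 8
  P[2] = 37 + -11 = 26
  P[3] = 39 + -11 = 28
  P[4] = 57 + -11 = 46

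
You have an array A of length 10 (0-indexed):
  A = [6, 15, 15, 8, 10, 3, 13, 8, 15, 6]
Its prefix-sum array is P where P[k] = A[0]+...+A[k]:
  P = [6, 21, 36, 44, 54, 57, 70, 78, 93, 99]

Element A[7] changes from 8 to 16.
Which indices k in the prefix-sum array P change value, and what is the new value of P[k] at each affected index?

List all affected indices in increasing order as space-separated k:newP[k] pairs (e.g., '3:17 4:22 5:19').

P[k] = A[0] + ... + A[k]
P[k] includes A[7] iff k >= 7
Affected indices: 7, 8, ..., 9; delta = 8
  P[7]: 78 + 8 = 86
  P[8]: 93 + 8 = 101
  P[9]: 99 + 8 = 107

Answer: 7:86 8:101 9:107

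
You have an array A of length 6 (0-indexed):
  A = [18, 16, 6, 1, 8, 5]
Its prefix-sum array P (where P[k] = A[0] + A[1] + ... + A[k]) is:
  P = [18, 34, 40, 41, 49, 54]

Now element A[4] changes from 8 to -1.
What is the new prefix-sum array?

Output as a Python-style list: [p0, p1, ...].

Answer: [18, 34, 40, 41, 40, 45]

Derivation:
Change: A[4] 8 -> -1, delta = -9
P[k] for k < 4: unchanged (A[4] not included)
P[k] for k >= 4: shift by delta = -9
  P[0] = 18 + 0 = 18
  P[1] = 34 + 0 = 34
  P[2] = 40 + 0 = 40
  P[3] = 41 + 0 = 41
  P[4] = 49 + -9 = 40
  P[5] = 54 + -9 = 45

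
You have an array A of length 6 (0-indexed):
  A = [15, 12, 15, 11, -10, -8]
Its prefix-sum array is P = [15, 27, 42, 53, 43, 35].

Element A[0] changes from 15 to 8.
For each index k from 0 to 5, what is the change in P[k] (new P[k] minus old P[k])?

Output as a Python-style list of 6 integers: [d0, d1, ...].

Answer: [-7, -7, -7, -7, -7, -7]

Derivation:
Element change: A[0] 15 -> 8, delta = -7
For k < 0: P[k] unchanged, delta_P[k] = 0
For k >= 0: P[k] shifts by exactly -7
Delta array: [-7, -7, -7, -7, -7, -7]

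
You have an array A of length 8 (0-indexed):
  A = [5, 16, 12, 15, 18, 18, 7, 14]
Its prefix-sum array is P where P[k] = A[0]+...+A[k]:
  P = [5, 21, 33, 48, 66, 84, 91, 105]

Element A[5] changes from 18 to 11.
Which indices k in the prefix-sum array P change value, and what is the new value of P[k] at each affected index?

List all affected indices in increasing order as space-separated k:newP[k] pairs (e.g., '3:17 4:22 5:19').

Answer: 5:77 6:84 7:98

Derivation:
P[k] = A[0] + ... + A[k]
P[k] includes A[5] iff k >= 5
Affected indices: 5, 6, ..., 7; delta = -7
  P[5]: 84 + -7 = 77
  P[6]: 91 + -7 = 84
  P[7]: 105 + -7 = 98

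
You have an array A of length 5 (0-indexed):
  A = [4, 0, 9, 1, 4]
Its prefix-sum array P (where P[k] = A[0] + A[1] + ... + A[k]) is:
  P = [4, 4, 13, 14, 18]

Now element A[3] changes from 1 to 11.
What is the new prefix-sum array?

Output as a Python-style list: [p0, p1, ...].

Change: A[3] 1 -> 11, delta = 10
P[k] for k < 3: unchanged (A[3] not included)
P[k] for k >= 3: shift by delta = 10
  P[0] = 4 + 0 = 4
  P[1] = 4 + 0 = 4
  P[2] = 13 + 0 = 13
  P[3] = 14 + 10 = 24
  P[4] = 18 + 10 = 28

Answer: [4, 4, 13, 24, 28]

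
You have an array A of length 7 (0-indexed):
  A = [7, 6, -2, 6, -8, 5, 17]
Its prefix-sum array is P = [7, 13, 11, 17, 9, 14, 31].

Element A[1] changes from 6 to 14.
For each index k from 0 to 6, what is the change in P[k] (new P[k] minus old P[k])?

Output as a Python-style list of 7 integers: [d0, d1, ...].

Answer: [0, 8, 8, 8, 8, 8, 8]

Derivation:
Element change: A[1] 6 -> 14, delta = 8
For k < 1: P[k] unchanged, delta_P[k] = 0
For k >= 1: P[k] shifts by exactly 8
Delta array: [0, 8, 8, 8, 8, 8, 8]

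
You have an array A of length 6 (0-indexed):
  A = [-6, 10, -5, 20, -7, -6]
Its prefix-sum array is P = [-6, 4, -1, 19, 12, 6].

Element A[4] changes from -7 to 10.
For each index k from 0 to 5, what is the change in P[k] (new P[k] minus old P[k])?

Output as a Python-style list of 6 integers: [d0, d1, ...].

Element change: A[4] -7 -> 10, delta = 17
For k < 4: P[k] unchanged, delta_P[k] = 0
For k >= 4: P[k] shifts by exactly 17
Delta array: [0, 0, 0, 0, 17, 17]

Answer: [0, 0, 0, 0, 17, 17]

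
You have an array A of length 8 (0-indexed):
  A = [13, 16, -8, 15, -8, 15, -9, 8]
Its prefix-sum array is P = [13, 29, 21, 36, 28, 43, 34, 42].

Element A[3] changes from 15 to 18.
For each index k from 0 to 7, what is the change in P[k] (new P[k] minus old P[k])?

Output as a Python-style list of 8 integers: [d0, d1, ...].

Answer: [0, 0, 0, 3, 3, 3, 3, 3]

Derivation:
Element change: A[3] 15 -> 18, delta = 3
For k < 3: P[k] unchanged, delta_P[k] = 0
For k >= 3: P[k] shifts by exactly 3
Delta array: [0, 0, 0, 3, 3, 3, 3, 3]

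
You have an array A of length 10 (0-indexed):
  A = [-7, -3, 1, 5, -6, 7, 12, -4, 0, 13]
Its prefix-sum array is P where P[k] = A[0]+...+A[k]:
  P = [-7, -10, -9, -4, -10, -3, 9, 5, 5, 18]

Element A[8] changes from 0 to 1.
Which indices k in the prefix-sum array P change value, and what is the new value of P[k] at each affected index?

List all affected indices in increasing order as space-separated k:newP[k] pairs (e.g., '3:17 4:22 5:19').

P[k] = A[0] + ... + A[k]
P[k] includes A[8] iff k >= 8
Affected indices: 8, 9, ..., 9; delta = 1
  P[8]: 5 + 1 = 6
  P[9]: 18 + 1 = 19

Answer: 8:6 9:19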